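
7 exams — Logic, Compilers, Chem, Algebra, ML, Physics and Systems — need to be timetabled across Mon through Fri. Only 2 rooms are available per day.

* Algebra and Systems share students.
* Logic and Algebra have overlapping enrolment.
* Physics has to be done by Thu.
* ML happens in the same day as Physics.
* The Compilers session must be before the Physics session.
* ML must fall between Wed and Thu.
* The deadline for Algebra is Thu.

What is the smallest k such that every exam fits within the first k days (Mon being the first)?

The precedence chain requires at least 2 distinct days.
With at most 2 per day and 7 exams, at least 4 days are needed.
ML can't be placed before Wed — that is day 3 counting from Mon — so the schedule must run through at least 3 days.
4 works (last occupied day: Thu): for example Algebra in Tue; Chem in Tue; Logic in Mon; Systems in Thu; Physics in Wed; Compilers in Mon; ML in Wed.

4 days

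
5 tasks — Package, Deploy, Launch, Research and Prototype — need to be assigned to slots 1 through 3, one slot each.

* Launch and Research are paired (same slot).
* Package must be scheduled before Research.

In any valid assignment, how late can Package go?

Downstream work caps Package at 2.
Package at 2 is achievable: Launch -> 3, Package -> 2, Prototype -> 1, Deploy -> 1, Research -> 3.

2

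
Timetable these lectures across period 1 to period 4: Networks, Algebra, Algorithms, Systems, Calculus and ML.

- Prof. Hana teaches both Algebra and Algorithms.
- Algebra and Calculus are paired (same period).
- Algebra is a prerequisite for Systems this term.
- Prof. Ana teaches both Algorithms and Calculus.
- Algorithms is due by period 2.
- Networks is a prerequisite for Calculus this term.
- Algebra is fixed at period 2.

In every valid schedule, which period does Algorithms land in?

period 1

Algorithms's window is period 1–period 2.
Algebra is fixed at period 2, and Algorithms can't share a period with Algebra.
So Algorithms must be period 1.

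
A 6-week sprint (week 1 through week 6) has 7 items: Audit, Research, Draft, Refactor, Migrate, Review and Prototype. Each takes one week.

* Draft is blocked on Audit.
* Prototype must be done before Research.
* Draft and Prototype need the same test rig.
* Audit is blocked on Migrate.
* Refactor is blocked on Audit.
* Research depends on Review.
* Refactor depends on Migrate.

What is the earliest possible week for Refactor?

week 3

Precedence pushes Refactor to at least week 3.
Refactor at week 3 is achievable: Draft=week 3, Review=week 1, Audit=week 2, Migrate=week 1, Refactor=week 3, Prototype=week 1, Research=week 2.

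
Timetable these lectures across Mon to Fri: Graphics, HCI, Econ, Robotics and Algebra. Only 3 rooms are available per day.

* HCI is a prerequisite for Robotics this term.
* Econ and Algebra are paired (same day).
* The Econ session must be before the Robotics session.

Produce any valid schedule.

Robotics=Tue, Algebra=Mon, Econ=Mon, HCI=Mon, Graphics=Tue

Checking: HCI(Mon) before Robotics(Tue); Econ(Mon) before Robotics(Tue); Econ = Algebra = Mon; max 3 per day (cap 3).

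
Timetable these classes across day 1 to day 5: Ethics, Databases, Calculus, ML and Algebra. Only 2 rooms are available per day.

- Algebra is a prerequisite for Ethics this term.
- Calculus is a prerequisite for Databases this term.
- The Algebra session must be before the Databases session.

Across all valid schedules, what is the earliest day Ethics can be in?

day 2

Precedence pushes Ethics to at least day 2.
Ethics at day 2 is achievable: Algebra=day 1, Calculus=day 1, Ethics=day 2, ML=day 3, Databases=day 2.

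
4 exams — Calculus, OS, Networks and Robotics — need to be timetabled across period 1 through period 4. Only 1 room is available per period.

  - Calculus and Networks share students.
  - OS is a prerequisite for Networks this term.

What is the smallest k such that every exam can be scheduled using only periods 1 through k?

4

The precedence chain requires at least 2 distinct periods.
With at most 1 per period and 4 exams, at least 4 periods are needed.
4 works (last occupied period: period 4): for example OS -> period 1; Calculus -> period 3; Robotics -> period 4; Networks -> period 2.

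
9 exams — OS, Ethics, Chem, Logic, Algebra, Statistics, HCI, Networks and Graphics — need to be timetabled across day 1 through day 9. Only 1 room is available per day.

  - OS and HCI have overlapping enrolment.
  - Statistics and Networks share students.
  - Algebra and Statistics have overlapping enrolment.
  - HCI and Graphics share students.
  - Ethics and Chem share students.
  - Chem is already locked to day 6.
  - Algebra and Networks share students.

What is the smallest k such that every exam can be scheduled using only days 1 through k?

9 days

With at most 1 per day and 9 exams, at least 9 days are needed.
Chem can't be placed before day 6, so the schedule must run through at least day 6.
9 works (last occupied day: day 9): for example Graphics in day 9; Algebra in day 4; Logic in day 3; Ethics in day 2; HCI in day 7; Chem in day 6; Statistics in day 5; Networks in day 8; OS in day 1.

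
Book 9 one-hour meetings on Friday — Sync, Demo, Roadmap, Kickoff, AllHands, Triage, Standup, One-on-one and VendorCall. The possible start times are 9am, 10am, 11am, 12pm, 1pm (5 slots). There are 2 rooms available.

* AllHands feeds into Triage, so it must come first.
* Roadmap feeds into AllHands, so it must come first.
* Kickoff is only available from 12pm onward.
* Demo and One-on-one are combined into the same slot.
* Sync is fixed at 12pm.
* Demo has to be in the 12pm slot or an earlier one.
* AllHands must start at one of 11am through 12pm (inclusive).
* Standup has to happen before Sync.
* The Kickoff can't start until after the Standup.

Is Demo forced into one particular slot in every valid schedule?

No

Demo can be 9am (e.g. Standup in 10am; Demo in 9am; Sync in 12pm; One-on-one in 9am; Kickoff in 12pm; Triage in 1pm; VendorCall in 11am; AllHands in 11am; Roadmap in 10am) or 10am (e.g. Kickoff=12pm, VendorCall=11am, Triage=1pm, Roadmap=9am, One-on-one=10am, AllHands=11am, Sync=12pm, Demo=10am, Standup=9am).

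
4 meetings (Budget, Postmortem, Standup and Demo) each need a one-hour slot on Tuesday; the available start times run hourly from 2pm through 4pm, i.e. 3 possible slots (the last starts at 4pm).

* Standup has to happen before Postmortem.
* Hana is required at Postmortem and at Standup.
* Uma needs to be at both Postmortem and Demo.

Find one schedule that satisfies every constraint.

Standup=2pm; Budget=2pm; Demo=2pm; Postmortem=3pm

Checking: Standup(2pm) before Postmortem(3pm); Postmortem(3pm) != Standup(2pm); Postmortem(3pm) != Demo(2pm).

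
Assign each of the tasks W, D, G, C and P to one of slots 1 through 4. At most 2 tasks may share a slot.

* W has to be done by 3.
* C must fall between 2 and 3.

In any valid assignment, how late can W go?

3

W's own window allows nothing later than 3.
W at 3 is achievable: W in 3; D in 1; C in 2; P in 2; G in 1.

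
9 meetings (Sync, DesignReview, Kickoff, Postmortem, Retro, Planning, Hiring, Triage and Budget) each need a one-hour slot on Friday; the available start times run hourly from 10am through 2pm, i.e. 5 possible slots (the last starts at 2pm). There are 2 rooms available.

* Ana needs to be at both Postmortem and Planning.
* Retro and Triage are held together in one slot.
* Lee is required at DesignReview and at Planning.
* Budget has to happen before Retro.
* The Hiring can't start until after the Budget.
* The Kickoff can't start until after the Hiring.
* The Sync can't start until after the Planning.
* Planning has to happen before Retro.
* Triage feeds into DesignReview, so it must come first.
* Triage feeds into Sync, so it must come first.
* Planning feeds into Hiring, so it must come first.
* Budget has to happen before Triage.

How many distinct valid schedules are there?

58

Splitting on Sync: it can be 12pm (12), 1pm (22), 2pm (24). Listing each branch's schedules as (DesignReview, Kickoff, Postmortem, Retro, Planning, Hiring, Triage, Budget):
Sync=12pm: (12pm,2pm,1pm,11am,10am,1pm,11am,10am) (12pm,2pm,2pm,11am,10am,1pm,11am,10am) (1pm,1pm,2pm,11am,10am,12pm,11am,10am) (1pm,2pm,12pm,11am,10am,1pm,11am,10am) (1pm,2pm,1pm,11am,10am,12pm,11am,10am) (1pm,2pm,2pm,11am,10am,12pm,11am,10am) (1pm,2pm,2pm,11am,10am,1pm,11am,10am) (2pm,1pm,1pm,11am,10am,12pm,11am,10am) (2pm,1pm,2pm,11am,10am,12pm,11am,10am) (2pm,2pm,12pm,11am,10am,1pm,11am,10am) (2pm,2pm,1pm,11am,10am,12pm,11am,10am) (2pm,2pm,1pm,11am,10am,1pm,11am,10am) — 12.
Sync=1pm: (12pm,1pm,2pm,11am,10am,12pm,11am,10am) (12pm,2pm,12pm,11am,10am,1pm,11am,10am) (12pm,2pm,1pm,11am,10am,12pm,11am,10am) (12pm,2pm,2pm,11am,10am,12pm,11am,10am) (12pm,2pm,2pm,11am,10am,1pm,11am,10am) (1pm,2pm,11am,12pm,10am,11am,12pm,10am) (1pm,2pm,12pm,11am,10am,12pm,11am,10am) (1pm,2pm,2pm,11am,10am,12pm,11am,10am) (1pm,2pm,2pm,12pm,10am,11am,12pm,10am) (2pm,1pm,11am,12pm,10am,11am,12pm,10am) (2pm,1pm,12pm,11am,10am,12pm,11am,10am) (2pm,1pm,2pm,11am,10am,12pm,11am,10am) (2pm,1pm,2pm,12pm,10am,11am,12pm,10am) (2pm,2pm,10am,12pm,11am,1pm,12pm,10am) (2pm,2pm,10am,12pm,11am,1pm,12pm,11am) (2pm,2pm,11am,12pm,10am,11am,12pm,10am) (2pm,2pm,11am,12pm,10am,1pm,12pm,10am) (2pm,2pm,11am,12pm,10am,1pm,12pm,11am) (2pm,2pm,12pm,11am,10am,12pm,11am,10am) (2pm,2pm,12pm,11am,10am,1pm,11am,10am) (2pm,2pm,1pm,11am,10am,12pm,11am,10am) (2pm,2pm,1pm,12pm,10am,11am,12pm,10am) — 22.
Sync=2pm: (12pm,1pm,1pm,11am,10am,12pm,11am,10am) (12pm,1pm,2pm,11am,10am,12pm,11am,10am) (12pm,2pm,12pm,11am,10am,1pm,11am,10am) (12pm,2pm,1pm,11am,10am,12pm,11am,10am) (12pm,2pm,1pm,11am,10am,1pm,11am,10am) (1pm,1pm,11am,12pm,10am,11am,12pm,10am) (1pm,1pm,12pm,11am,10am,12pm,11am,10am) (1pm,1pm,2pm,11am,10am,12pm,11am,10am) (1pm,1pm,2pm,12pm,10am,11am,12pm,10am) (1pm,2pm,10am,12pm,11am,1pm,12pm,10am) (1pm,2pm,10am,12pm,11am,1pm,12pm,11am) (1pm,2pm,11am,12pm,10am,11am,12pm,10am) (1pm,2pm,11am,12pm,10am,1pm,12pm,10am) (1pm,2pm,11am,12pm,10am,1pm,12pm,11am) (1pm,2pm,12pm,11am,10am,12pm,11am,10am) (1pm,2pm,12pm,11am,10am,1pm,11am,10am) (1pm,2pm,1pm,11am,10am,12pm,11am,10am) (1pm,2pm,1pm,12pm,10am,11am,12pm,10am) (2pm,12pm,11am,1pm,10am,11am,1pm,10am) (2pm,12pm,12pm,1pm,10am,11am,1pm,10am) (2pm,1pm,11am,12pm,10am,11am,12pm,10am) (2pm,1pm,12pm,11am,10am,12pm,11am,10am) (2pm,1pm,1pm,11am,10am,12pm,11am,10am) (2pm,1pm,1pm,12pm,10am,11am,12pm,10am) — 24.
Summing: 12 + 22 + 24 = 58.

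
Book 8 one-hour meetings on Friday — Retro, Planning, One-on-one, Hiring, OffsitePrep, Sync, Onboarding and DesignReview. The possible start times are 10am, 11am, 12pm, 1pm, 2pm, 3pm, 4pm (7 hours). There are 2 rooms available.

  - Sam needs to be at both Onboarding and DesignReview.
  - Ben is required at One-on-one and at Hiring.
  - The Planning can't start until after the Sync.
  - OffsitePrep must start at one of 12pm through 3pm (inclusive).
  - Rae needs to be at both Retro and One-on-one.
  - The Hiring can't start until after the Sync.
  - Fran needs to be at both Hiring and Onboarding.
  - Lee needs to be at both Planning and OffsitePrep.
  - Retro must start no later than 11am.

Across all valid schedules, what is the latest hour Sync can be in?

Downstream work caps Sync at 3pm.
Sync at 3pm is achievable: Onboarding -> 10am; One-on-one -> 11am; DesignReview -> 11am; Planning -> 4pm; OffsitePrep -> 12pm; Retro -> 10am; Hiring -> 4pm; Sync -> 3pm.

3pm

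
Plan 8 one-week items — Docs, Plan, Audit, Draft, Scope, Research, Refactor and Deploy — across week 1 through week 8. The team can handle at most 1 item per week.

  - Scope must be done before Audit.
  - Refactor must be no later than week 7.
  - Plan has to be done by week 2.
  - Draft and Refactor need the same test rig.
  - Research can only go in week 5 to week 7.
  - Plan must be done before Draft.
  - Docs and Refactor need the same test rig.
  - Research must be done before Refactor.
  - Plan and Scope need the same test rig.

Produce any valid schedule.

Plan in week 1; Refactor in week 6; Draft in week 4; Research in week 5; Deploy in week 8; Audit in week 3; Scope in week 2; Docs in week 7

Checking: Scope(week 2) before Audit(week 3); Research(week 5) before Refactor(week 6); Plan(week 1) before Draft(week 4); Draft(week 4) != Refactor(week 6); Docs(week 7) != Refactor(week 6); Plan(week 1) != Scope(week 2); Refactor=week 6 in [week 1,week 7]; Research=week 5 in [week 5,week 7]; Plan=week 1 in [week 1,week 2]; max 1 per week (cap 1).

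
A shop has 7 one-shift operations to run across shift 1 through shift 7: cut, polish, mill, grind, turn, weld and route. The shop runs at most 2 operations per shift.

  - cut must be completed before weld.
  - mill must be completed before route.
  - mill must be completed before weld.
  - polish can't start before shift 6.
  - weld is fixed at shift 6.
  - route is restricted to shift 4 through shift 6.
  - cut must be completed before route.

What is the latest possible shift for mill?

shift 5

Downstream work caps mill at shift 5.
mill at shift 5 is achievable: mill -> shift 5; cut -> shift 1; turn -> shift 2; route -> shift 6; grind -> shift 1; weld -> shift 6; polish -> shift 7.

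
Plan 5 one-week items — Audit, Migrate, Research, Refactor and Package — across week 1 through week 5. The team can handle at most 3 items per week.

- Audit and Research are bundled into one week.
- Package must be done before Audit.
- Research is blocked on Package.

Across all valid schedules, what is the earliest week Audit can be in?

Precedence pushes Audit to at least week 2.
Audit at week 2 is achievable: Package in week 1, Refactor in week 1, Research in week 2, Audit in week 2, Migrate in week 1.

week 2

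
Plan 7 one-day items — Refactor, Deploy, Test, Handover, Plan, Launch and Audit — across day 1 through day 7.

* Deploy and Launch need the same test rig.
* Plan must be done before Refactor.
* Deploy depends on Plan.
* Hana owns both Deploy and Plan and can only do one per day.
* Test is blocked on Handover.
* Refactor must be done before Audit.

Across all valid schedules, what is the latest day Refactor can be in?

Precedence pushes Refactor to at least day 2; downstream work caps Refactor at day 6.
Refactor at day 6 is achievable: Launch=day 1, Audit=day 7, Test=day 2, Handover=day 1, Deploy=day 2, Plan=day 1, Refactor=day 6.

day 6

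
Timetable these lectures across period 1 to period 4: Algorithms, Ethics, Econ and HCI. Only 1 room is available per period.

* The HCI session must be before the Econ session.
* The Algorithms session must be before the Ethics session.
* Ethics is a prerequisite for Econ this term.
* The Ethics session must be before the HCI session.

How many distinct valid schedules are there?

1

Enumerating: Ethics -> period 2, HCI -> period 3, Algorithms -> period 1, Econ -> period 4.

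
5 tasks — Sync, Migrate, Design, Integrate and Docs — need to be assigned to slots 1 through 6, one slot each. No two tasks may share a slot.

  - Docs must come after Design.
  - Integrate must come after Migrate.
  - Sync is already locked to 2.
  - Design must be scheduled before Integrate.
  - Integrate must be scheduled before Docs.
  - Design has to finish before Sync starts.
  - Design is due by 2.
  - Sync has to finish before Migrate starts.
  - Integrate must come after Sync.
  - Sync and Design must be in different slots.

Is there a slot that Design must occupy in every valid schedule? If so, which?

Design's window is 1–2.
Sync is fixed at 2, and Design can't share a slot with Sync.
So Design must be 1.

1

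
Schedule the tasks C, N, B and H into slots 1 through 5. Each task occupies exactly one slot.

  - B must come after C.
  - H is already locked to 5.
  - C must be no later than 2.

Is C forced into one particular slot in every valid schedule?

C can be 1 (e.g. B -> 2; C -> 1; H -> 5; N -> 1) or 2 (e.g. C=2, N=1, H=5, B=3).

No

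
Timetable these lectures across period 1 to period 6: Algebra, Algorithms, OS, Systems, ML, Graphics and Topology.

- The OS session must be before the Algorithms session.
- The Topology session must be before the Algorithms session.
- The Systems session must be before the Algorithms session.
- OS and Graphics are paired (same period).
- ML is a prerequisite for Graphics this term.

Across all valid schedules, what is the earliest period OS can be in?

OS must be in the same period as Graphics, which can't be before period 2, so OS is at least period 2; downstream work caps OS at period 5.
OS at period 2 is achievable: OS in period 2; ML in period 1; Algorithms in period 3; Algebra in period 1; Systems in period 1; Graphics in period 2; Topology in period 1.

period 2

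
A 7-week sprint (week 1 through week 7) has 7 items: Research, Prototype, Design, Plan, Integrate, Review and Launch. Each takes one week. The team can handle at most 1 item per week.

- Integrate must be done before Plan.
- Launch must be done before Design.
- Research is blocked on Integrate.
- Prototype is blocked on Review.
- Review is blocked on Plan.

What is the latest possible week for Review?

Precedence pushes Review to at least week 3; downstream work caps Review at week 6.
Review at week 6 is achievable: Review=week 6; Integrate=week 1; Prototype=week 7; Plan=week 2; Launch=week 4; Research=week 3; Design=week 5.

week 6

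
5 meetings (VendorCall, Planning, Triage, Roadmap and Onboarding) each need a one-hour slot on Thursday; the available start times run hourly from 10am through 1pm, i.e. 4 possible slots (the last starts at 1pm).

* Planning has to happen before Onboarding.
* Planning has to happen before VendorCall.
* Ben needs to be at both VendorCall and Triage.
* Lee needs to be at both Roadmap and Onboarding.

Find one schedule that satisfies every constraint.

Triage -> 10am, VendorCall -> 11am, Onboarding -> 11am, Roadmap -> 10am, Planning -> 10am

Checking: Planning(10am) before VendorCall(11am); Planning(10am) before Onboarding(11am); Roadmap(10am) != Onboarding(11am); VendorCall(11am) != Triage(10am).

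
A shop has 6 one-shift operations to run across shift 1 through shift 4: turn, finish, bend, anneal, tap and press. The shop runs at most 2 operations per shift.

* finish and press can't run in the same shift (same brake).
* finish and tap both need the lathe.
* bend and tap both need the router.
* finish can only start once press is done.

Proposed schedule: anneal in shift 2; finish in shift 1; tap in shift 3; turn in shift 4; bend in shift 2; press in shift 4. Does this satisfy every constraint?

No. finish can only start once press is done is not satisfied.

The shop runs at most 2 operations per shift — holds.
finish and press can't run in the same shift (same brake) — holds.
finish can only start once press is done — violated.
finish and tap both need the lathe — holds.
bend and tap both need the router — holds.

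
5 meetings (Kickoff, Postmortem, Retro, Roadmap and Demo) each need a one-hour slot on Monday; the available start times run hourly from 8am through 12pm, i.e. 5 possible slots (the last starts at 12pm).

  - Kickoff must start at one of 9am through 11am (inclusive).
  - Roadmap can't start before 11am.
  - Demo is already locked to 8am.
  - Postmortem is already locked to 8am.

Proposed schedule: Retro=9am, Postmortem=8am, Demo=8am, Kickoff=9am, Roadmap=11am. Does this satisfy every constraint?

Roadmap can't start before 11am — holds.
Postmortem is already locked to 8am — holds.
Kickoff must start at one of 9am through 11am (inclusive) — holds.
Demo is already locked to 8am — holds.

Yes, all constraints hold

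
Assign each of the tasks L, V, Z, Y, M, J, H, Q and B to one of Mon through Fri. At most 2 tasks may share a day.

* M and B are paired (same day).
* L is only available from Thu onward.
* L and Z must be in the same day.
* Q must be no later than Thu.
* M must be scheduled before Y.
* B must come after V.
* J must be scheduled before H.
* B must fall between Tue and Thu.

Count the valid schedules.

34

Splitting on L: it can be Thu (14), Fri (20). Listing each branch's schedules as (V, Z, Y, M, J, H, Q, B):
L=Thu: (Mon,Thu,Wed,Tue,Mon,Fri,Wed,Tue) (Mon,Thu,Wed,Tue,Wed,Fri,Mon,Tue) (Mon,Thu,Fri,Tue,Mon,Wed,Wed,Tue) (Mon,Thu,Fri,Tue,Mon,Fri,Wed,Tue) (Mon,Thu,Fri,Tue,Wed,Fri,Mon,Tue) (Mon,Thu,Fri,Tue,Wed,Fri,Wed,Tue) (Mon,Thu,Fri,Wed,Mon,Tue,Tue,Wed) (Mon,Thu,Fri,Wed,Mon,Fri,Tue,Wed) (Mon,Thu,Fri,Wed,Tue,Fri,Mon,Wed) (Mon,Thu,Fri,Wed,Tue,Fri,Tue,Wed) (Tue,Thu,Fri,Wed,Mon,Tue,Mon,Wed) (Tue,Thu,Fri,Wed,Mon,Fri,Mon,Wed) (Tue,Thu,Fri,Wed,Mon,Fri,Tue,Wed) (Tue,Thu,Fri,Wed,Tue,Fri,Mon,Wed) — 14.
L=Fri: (Mon,Fri,Wed,Tue,Mon,Wed,Thu,Tue) (Mon,Fri,Wed,Tue,Mon,Thu,Wed,Tue) (Mon,Fri,Wed,Tue,Mon,Thu,Thu,Tue) (Mon,Fri,Wed,Tue,Wed,Thu,Mon,Tue) (Mon,Fri,Wed,Tue,Wed,Thu,Thu,Tue) (Mon,Fri,Thu,Tue,Mon,Wed,Wed,Tue) (Mon,Fri,Thu,Tue,Mon,Wed,Thu,Tue) (Mon,Fri,Thu,Tue,Mon,Thu,Wed,Tue) (Mon,Fri,Thu,Tue,Wed,Thu,Mon,Tue) (Mon,Fri,Thu,Tue,Wed,Thu,Wed,Tue) (Mon,Fri,Thu,Wed,Mon,Tue,Tue,Wed) (Mon,Fri,Thu,Wed,Mon,Tue,Thu,Wed) (Mon,Fri,Thu,Wed,Mon,Thu,Tue,Wed) (Mon,Fri,Thu,Wed,Tue,Thu,Mon,Wed) (Mon,Fri,Thu,Wed,Tue,Thu,Tue,Wed) (Tue,Fri,Thu,Wed,Mon,Tue,Mon,Wed) (Tue,Fri,Thu,Wed,Mon,Tue,Thu,Wed) (Tue,Fri,Thu,Wed,Mon,Thu,Mon,Wed) (Tue,Fri,Thu,Wed,Mon,Thu,Tue,Wed) (Tue,Fri,Thu,Wed,Tue,Thu,Mon,Wed) — 20.
Summing: 14 + 20 = 34.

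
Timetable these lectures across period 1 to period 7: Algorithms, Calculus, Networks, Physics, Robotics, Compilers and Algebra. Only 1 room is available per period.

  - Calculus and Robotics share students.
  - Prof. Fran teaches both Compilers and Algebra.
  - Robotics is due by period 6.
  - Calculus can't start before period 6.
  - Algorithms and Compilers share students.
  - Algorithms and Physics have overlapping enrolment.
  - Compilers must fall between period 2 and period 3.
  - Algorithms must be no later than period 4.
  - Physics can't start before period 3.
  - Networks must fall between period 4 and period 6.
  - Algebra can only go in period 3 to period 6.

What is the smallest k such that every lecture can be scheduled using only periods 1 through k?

7 periods

With at most 1 per period and 7 lectures, at least 7 periods are needed.
Calculus can't be placed before period 6, so the schedule must run through at least period 6.
7 works (last occupied period: period 7): for example Networks=period 4, Algorithms=period 1, Physics=period 7, Robotics=period 5, Calculus=period 6, Compilers=period 2, Algebra=period 3.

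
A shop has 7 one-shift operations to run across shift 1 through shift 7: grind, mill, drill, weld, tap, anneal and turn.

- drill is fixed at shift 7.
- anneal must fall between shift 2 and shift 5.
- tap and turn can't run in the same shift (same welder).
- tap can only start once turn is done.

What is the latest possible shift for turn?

shift 6

Downstream work caps turn at shift 6.
turn at shift 6 is achievable: anneal=shift 2; mill=shift 1; tap=shift 7; drill=shift 7; grind=shift 1; turn=shift 6; weld=shift 1.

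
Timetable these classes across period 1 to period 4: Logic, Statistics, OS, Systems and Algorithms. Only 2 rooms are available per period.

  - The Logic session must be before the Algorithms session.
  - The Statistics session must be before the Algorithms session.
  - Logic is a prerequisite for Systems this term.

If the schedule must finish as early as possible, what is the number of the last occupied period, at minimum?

The precedence chain requires at least 2 distinct periods.
With at most 2 per period and 5 classes, at least 3 periods are needed.
3 works (last occupied period: period 3): for example Algorithms in period 2; Systems in period 2; Logic in period 1; OS in period 3; Statistics in period 1.

3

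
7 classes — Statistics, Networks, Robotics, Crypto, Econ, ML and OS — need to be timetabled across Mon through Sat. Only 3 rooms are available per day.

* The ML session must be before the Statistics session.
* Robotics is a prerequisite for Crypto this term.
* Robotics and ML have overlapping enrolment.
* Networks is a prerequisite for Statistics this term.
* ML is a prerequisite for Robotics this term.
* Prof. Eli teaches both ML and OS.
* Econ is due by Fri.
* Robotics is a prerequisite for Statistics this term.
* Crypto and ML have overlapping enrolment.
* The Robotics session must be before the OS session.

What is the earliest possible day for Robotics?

Precedence pushes Robotics to at least Tue; downstream work caps Robotics at Fri.
Robotics at Tue is achievable: Crypto in Wed, ML in Mon, Networks in Mon, Robotics in Tue, Statistics in Wed, OS in Wed, Econ in Mon.

Tue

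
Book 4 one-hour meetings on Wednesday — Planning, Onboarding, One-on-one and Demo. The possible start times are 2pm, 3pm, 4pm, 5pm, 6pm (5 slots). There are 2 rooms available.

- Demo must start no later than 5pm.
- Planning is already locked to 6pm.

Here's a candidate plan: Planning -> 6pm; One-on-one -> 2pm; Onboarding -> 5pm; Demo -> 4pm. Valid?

There are 2 rooms available — holds.
Planning is already locked to 6pm — holds.
Demo must start no later than 5pm — holds.

Yes, all constraints hold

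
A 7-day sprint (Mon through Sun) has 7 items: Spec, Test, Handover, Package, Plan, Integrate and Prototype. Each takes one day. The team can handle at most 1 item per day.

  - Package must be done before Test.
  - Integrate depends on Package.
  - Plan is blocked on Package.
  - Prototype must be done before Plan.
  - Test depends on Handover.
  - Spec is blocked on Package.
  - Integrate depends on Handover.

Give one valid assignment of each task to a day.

Package -> Mon; Integrate -> Sat; Prototype -> Thu; Plan -> Fri; Handover -> Tue; Spec -> Sun; Test -> Wed

Checking: Prototype(Thu) before Plan(Fri); Handover(Tue) before Integrate(Sat); Package(Mon) before Test(Wed); Package(Mon) before Spec(Sun); Package(Mon) before Plan(Fri); Handover(Tue) before Test(Wed); Package(Mon) before Integrate(Sat); max 1 per day (cap 1).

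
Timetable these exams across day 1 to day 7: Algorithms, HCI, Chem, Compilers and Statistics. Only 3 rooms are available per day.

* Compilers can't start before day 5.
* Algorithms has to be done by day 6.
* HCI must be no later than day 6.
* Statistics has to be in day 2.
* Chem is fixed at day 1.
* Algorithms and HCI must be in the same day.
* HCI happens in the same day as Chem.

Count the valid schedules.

Enumerating: HCI -> day 1, Statistics -> day 2, Compilers -> day 5, Chem -> day 1, Algorithms -> day 1 | Chem=day 1; Algorithms=day 1; Compilers=day 6; Statistics=day 2; HCI=day 1 | Compilers=day 7; HCI=day 1; Statistics=day 2; Algorithms=day 1; Chem=day 1.

3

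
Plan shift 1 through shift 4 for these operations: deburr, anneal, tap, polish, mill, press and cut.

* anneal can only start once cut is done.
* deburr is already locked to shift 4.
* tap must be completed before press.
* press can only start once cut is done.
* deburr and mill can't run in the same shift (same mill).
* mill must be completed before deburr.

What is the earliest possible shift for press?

Precedence pushes press to at least shift 2.
press at shift 2 is achievable: press in shift 2, deburr in shift 4, polish in shift 1, anneal in shift 2, tap in shift 1, cut in shift 1, mill in shift 1.

shift 2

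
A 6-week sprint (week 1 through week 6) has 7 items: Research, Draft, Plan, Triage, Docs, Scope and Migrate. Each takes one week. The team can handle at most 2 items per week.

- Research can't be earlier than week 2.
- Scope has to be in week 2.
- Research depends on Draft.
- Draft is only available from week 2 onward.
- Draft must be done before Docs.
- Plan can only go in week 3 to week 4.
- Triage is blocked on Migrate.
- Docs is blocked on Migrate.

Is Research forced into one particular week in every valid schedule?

Research can be week 3 (e.g. Scope in week 2; Triage in week 4; Migrate in week 1; Draft in week 2; Plan in week 3; Docs in week 4; Research in week 3) or week 4 (e.g. Docs=week 3, Migrate=week 1, Draft=week 2, Triage=week 4, Scope=week 2, Plan=week 3, Research=week 4).

No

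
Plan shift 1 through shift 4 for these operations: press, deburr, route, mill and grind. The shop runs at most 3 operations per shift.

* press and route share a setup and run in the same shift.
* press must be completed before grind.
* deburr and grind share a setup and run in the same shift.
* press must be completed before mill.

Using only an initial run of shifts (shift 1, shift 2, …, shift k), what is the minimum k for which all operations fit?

The precedence chain requires at least 2 distinct shifts.
With at most 3 per shift and 5 operations, at least 2 shifts are needed.
2 works (last occupied shift: shift 2): for example grind -> shift 2; deburr -> shift 2; route -> shift 1; mill -> shift 2; press -> shift 1.

2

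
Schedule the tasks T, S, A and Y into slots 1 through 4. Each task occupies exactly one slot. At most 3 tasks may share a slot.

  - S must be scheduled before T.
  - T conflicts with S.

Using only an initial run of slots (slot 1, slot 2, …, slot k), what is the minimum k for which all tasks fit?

The precedence chain requires at least 2 distinct slots.
With at most 3 per slot and 4 tasks, at least 2 slots are needed.
2 works (last occupied slot: 2): for example Y=1; A=1; S=1; T=2.

2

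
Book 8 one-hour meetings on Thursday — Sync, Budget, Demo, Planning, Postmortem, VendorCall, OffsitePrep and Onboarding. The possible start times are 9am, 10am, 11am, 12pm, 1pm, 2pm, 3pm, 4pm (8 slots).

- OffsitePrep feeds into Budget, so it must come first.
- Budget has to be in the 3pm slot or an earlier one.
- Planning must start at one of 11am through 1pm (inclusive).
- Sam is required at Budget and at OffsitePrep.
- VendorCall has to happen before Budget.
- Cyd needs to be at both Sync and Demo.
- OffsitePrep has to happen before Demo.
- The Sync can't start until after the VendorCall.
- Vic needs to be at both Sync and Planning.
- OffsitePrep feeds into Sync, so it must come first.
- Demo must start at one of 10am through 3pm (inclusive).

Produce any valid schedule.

Postmortem=9am, Onboarding=9am, Demo=10am, OffsitePrep=9am, Budget=10am, Sync=12pm, VendorCall=9am, Planning=11am

Checking: VendorCall(9am) before Budget(10am); OffsitePrep(9am) before Demo(10am); OffsitePrep(9am) before Sync(12pm); OffsitePrep(9am) before Budget(10am); VendorCall(9am) before Sync(12pm); Budget(10am) != OffsitePrep(9am); Sync(12pm) != Demo(10am); Sync(12pm) != Planning(11am); Demo=10am in [10am,3pm]; Planning=11am in [11am,1pm]; Budget=10am in [9am,3pm].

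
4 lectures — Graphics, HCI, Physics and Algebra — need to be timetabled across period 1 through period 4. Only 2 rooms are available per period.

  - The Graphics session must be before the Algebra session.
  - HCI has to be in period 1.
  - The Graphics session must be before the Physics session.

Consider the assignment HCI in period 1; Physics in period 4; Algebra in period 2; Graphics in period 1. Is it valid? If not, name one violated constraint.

HCI has to be in period 1 — holds.
The Graphics session must be before the Algebra session — holds.
The Graphics session must be before the Physics session — holds.
Only 2 rooms are available per period — holds.

Yes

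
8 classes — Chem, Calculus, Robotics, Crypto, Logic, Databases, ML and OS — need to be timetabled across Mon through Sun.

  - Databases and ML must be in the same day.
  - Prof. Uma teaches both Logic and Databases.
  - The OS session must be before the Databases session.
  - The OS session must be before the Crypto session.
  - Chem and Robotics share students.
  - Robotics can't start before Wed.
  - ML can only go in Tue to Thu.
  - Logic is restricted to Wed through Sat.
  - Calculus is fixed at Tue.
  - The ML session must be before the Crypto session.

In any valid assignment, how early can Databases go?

Precedence pushes Databases to at least Tue; Databases must be in the same day as ML, which can't be after Thu, so Databases is at most Thu.
Databases at Tue is achievable: Logic=Wed; ML=Tue; Crypto=Wed; OS=Mon; Chem=Mon; Robotics=Wed; Calculus=Tue; Databases=Tue.

Tue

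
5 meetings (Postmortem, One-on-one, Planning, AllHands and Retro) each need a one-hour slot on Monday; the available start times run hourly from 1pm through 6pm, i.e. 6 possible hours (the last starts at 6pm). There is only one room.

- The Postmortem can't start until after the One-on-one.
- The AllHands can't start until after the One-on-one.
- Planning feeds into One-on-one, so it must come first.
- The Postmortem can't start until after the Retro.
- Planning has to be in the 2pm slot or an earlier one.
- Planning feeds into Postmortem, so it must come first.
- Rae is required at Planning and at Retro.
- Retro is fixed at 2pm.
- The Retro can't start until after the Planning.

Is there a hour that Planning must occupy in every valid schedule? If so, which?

Planning's window is 1pm–2pm.
Retro is fixed at 2pm, and Planning can't share a hour with Retro.
So Planning must be 1pm.

1pm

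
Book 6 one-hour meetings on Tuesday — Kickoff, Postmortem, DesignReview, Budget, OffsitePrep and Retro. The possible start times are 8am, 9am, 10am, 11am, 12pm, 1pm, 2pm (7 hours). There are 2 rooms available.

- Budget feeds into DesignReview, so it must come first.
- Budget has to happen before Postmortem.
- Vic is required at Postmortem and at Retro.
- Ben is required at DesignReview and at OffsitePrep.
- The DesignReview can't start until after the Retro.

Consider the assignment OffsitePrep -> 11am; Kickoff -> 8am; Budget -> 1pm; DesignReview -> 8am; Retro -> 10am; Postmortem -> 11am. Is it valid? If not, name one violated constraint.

There are 2 rooms available — holds.
Vic is required at Postmortem and at Retro — holds.
The DesignReview can't start until after the Retro — violated.
Budget feeds into DesignReview, so it must come first — violated.
Budget has to happen before Postmortem — violated.
Ben is required at DesignReview and at OffsitePrep — holds.

No. Budget feeds into DesignReview, so it must come first is not satisfied.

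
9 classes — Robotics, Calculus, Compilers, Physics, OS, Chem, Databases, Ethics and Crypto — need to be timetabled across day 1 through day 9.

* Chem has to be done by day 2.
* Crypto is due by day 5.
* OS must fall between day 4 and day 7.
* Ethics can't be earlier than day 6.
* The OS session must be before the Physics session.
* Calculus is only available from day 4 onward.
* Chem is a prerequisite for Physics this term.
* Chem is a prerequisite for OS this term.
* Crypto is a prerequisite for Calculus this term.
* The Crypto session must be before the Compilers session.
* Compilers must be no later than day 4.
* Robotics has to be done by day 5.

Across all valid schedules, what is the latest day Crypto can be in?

Crypto's own window allows nothing later than day 5; downstream work caps Crypto at day 3.
Crypto at day 3 is achievable: Databases in day 1; Compilers in day 4; OS in day 4; Chem in day 1; Physics in day 5; Robotics in day 1; Calculus in day 4; Ethics in day 6; Crypto in day 3.

day 3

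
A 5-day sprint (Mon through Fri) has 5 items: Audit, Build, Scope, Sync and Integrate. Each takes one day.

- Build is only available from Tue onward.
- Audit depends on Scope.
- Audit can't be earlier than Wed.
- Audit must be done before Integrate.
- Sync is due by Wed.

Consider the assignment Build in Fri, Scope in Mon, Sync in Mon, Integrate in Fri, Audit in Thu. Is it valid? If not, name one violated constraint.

Yes, all constraints hold

Audit must be done before Integrate — holds.
Audit can't be earlier than Wed — holds.
Sync is due by Wed — holds.
Build is only available from Tue onward — holds.
Audit depends on Scope — holds.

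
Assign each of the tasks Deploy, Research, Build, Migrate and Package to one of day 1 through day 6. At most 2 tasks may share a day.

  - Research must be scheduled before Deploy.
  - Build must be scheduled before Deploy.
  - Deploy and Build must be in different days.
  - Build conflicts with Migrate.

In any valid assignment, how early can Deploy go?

Precedence pushes Deploy to at least day 2.
Deploy at day 2 is achievable: Deploy -> day 2, Research -> day 1, Package -> day 3, Build -> day 1, Migrate -> day 2.

day 2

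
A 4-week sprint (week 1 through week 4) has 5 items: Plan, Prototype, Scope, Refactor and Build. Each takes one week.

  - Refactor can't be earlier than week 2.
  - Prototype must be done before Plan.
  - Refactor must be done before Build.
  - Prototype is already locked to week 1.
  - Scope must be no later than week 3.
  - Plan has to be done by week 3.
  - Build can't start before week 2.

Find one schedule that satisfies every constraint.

Refactor=week 2, Prototype=week 1, Scope=week 1, Build=week 3, Plan=week 2

Checking: Prototype(week 1) before Plan(week 2); Refactor(week 2) before Build(week 3); Refactor=week 2 in [week 2,week 4]; Plan=week 2 in [week 1,week 3]; Prototype=week 1 in [week 1,week 1]; Build=week 3 in [week 2,week 4]; Scope=week 1 in [week 1,week 3].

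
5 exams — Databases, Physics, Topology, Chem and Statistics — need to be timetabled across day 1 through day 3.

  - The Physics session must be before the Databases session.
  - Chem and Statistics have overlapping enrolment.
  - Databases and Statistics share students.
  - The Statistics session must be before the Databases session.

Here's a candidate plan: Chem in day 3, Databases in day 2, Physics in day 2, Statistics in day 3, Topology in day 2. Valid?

No — it violates: The Statistics session must be before the Databases session

Chem and Statistics have overlapping enrolment — violated.
Databases and Statistics share students — holds.
The Statistics session must be before the Databases session — violated.
The Physics session must be before the Databases session — violated.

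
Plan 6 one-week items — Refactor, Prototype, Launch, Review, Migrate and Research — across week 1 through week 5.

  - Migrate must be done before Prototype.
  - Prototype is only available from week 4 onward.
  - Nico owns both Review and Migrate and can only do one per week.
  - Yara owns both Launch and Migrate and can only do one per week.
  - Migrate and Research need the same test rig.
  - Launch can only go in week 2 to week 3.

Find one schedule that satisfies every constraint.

Refactor=week 1, Launch=week 2, Prototype=week 4, Research=week 2, Migrate=week 1, Review=week 2

Checking: Migrate(week 1) before Prototype(week 4); Migrate(week 1) != Research(week 2); Review(week 2) != Migrate(week 1); Launch(week 2) != Migrate(week 1); Launch=week 2 in [week 2,week 3]; Prototype=week 4 in [week 4,week 5].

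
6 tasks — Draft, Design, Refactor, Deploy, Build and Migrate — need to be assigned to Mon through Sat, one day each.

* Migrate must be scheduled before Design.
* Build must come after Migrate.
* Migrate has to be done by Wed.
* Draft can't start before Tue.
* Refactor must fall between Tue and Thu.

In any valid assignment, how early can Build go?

Precedence pushes Build to at least Tue.
Build at Tue is achievable: Draft=Tue; Deploy=Mon; Migrate=Mon; Refactor=Tue; Design=Tue; Build=Tue.

Tue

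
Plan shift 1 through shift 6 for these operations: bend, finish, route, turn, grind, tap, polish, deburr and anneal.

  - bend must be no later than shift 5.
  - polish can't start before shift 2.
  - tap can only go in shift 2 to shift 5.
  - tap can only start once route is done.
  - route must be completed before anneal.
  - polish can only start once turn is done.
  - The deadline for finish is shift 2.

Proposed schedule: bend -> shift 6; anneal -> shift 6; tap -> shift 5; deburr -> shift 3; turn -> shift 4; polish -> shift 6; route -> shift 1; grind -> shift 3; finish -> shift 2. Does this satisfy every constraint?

Invalid. bend must be no later than shift 5.

The deadline for finish is shift 2 — holds.
tap can only go in shift 2 to shift 5 — holds.
route must be completed before anneal — holds.
polish can only start once turn is done — holds.
bend must be no later than shift 5 — violated.
tap can only start once route is done — holds.
polish can't start before shift 2 — holds.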